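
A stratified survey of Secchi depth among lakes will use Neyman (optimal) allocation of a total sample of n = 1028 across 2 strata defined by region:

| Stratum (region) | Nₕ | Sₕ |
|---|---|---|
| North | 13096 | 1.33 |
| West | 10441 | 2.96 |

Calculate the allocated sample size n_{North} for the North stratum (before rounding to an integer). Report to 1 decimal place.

370.5

Neyman allocation: nₕ = n·NₕSₕ / Σⱼ NⱼSⱼ.
Σ NⱼSⱼ = 13096·1.33 + 10441·2.96 = 48323.04.
n_{North} = 1028·13096·1.33 / 48323.04 = 370.5.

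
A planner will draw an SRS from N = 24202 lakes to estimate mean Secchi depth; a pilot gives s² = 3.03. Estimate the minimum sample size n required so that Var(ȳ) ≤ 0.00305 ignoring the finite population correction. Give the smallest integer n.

Without fpc, n₀ = s²/D = 3.03/0.00305 = 993.4426.
Rounding up, n = 994.

994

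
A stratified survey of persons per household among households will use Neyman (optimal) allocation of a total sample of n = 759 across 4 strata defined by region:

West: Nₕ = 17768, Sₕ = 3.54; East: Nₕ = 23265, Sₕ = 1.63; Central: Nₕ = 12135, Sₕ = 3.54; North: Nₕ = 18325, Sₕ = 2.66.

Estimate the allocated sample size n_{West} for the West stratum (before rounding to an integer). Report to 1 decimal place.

248.0

Neyman allocation: nₕ = n·NₕSₕ / Σⱼ NⱼSⱼ.
Σ NⱼSⱼ = 17768·3.54 + 23265·1.63 + 12135·3.54 + 18325·2.66 = 192523.07.
n_{West} = 759·17768·3.54 / 192523.07 = 248.0.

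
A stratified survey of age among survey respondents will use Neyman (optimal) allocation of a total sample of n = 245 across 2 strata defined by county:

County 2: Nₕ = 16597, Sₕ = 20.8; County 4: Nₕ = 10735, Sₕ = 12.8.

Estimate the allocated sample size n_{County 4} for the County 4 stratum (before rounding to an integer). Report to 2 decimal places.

69.75

Neyman allocation: nₕ = n·NₕSₕ / Σⱼ NⱼSⱼ.
Σ NⱼSⱼ = 16597·20.8 + 10735·12.8 = 482625.6.
n_{County 4} = 245·10735·12.8 / 482625.6 = 69.75.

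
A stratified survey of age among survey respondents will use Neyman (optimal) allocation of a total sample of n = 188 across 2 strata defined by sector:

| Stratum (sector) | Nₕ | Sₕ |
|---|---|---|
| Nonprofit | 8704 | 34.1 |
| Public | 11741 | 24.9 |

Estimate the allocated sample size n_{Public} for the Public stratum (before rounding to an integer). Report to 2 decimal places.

93.29

Neyman allocation: nₕ = n·NₕSₕ / Σⱼ NⱼSⱼ.
Σ NⱼSⱼ = 8704·34.1 + 11741·24.9 = 589157.3.
n_{Public} = 188·11741·24.9 / 589157.3 = 93.29.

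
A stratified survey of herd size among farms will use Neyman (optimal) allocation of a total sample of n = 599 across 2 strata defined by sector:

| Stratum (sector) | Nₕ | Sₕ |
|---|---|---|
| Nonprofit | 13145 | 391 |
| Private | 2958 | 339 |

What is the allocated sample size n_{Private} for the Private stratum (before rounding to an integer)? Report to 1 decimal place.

97.8

Neyman allocation: nₕ = n·NₕSₕ / Σⱼ NⱼSⱼ.
Σ NⱼSⱼ = 13145·391 + 2958·339 = 6.142457 × 10^6.
n_{Private} = 599·2958·339 / (6.142457 × 10^6) = 97.8.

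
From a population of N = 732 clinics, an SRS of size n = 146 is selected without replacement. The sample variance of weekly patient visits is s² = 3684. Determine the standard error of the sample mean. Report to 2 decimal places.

4.49

Under SRS without replacement, Var(ȳ) = (1 − f)·s²/n with f = n/N = 146/732 = 0.19945355.
Var(ȳ) = (1 − 0.19945355)·3684/146 = 0.80054645·25.232877 = 20.20009.
SE(ȳ) = √(20.20009) = 4.49.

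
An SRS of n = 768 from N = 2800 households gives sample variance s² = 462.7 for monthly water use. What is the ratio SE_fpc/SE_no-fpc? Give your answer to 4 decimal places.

f = n/N = 768/2800 = 0.27428571.
SE_no-fpc = √(s²/n) = 0.77619196; SE_fpc = √((1−f)s²/n) = 0.66122913.
Ratio = √(1−f) = 0.85188866.

0.8519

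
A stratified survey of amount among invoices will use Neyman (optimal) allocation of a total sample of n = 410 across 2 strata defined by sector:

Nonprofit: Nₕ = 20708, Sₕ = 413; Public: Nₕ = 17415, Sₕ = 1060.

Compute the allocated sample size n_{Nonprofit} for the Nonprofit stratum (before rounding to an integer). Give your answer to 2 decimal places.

Neyman allocation: nₕ = n·NₕSₕ / Σⱼ NⱼSⱼ.
Σ NⱼSⱼ = 20708·413 + 17415·1060 = 2.7012304 × 10^7.
n_{Nonprofit} = 410·20708·413 / (2.7012304 × 10^7) = 129.81.

129.81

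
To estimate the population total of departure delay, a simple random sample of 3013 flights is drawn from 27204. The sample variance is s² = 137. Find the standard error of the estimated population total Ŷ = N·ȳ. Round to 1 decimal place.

5470.2

Var(Ŷ) = N²·Var(ȳ) = N²·(1 − n/N)·s²/n.
f = 3013/27204 = 0.11075577; Var(ȳ) = 0.88924423·137/3013 = 0.040433607.
Var(Ŷ) = 27204² · 0.040433607 = 2.9923199 × 10^7.
SE(Ŷ) = √(2.9923199 × 10^7) = 5470.2.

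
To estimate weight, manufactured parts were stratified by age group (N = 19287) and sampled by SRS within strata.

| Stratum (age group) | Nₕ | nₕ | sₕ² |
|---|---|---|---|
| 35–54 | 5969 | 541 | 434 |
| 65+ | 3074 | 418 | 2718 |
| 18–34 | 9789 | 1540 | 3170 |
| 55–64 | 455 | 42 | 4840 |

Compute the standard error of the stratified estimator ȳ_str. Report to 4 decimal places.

Var(ȳ_str) = Σₕ Wₕ²(1 − fₕ)sₕ²/nₕ with Wₕ = Nₕ/N, N = 19287.
35–54: Wₕ = 0.30948307; term = 0.30948307²·(1 − 0.09063495)·434/541 = 0.069872217.
65+: Wₕ = 0.15938197; term = 0.15938197²·(1 − 0.13597918)·2718/418 = 0.14271701.
18–34: Wₕ = 0.50754394; term = 0.50754394²·(1 − 0.15731944)·3170/1540 = 0.44683668.
55–64: Wₕ = 0.02359102; term = 0.02359102²·(1 − 0.09230769)·4840/42 = 0.058214096.
Sum = 0.71764.
SE = √(0.71764) = 0.8471.

0.8471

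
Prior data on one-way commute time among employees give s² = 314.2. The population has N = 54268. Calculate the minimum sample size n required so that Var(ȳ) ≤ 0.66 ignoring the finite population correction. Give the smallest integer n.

477

Without fpc, n₀ = s²/D = 314.2/0.66 = 476.0606.
Rounding up, n = 477.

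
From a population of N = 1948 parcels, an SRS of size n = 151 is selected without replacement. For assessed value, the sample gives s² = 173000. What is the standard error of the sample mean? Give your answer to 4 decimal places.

Under SRS without replacement, Var(ȳ) = (1 − f)·s²/n with f = n/N = 151/1948 = 0.07751540.
Var(ȳ) = (1 − 0.07751540)·173000/151 = 0.92248460·1145.6954 = 1056.8863.
SE(ȳ) = √(1056.8863) = 32.5098.

32.5098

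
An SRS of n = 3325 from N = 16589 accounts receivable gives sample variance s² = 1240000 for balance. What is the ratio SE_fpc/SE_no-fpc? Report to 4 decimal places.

0.8942

f = n/N = 3325/16589 = 0.20043402.
SE_no-fpc = √(s²/n) = 19.311456; SE_fpc = √((1−f)s²/n) = 17.268005.
Ratio = √(1−f) = 0.89418453.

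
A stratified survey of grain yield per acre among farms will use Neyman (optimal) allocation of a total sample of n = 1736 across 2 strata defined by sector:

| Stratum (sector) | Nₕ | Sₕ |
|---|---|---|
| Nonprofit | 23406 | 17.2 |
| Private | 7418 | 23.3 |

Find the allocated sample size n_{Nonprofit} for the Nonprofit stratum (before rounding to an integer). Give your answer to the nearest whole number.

Neyman allocation: nₕ = n·NₕSₕ / Σⱼ NⱼSⱼ.
Σ NⱼSⱼ = 23406·17.2 + 7418·23.3 = 575422.6.
n_{Nonprofit} = 1736·23406·17.2 / 575422.6 = 1215.

1215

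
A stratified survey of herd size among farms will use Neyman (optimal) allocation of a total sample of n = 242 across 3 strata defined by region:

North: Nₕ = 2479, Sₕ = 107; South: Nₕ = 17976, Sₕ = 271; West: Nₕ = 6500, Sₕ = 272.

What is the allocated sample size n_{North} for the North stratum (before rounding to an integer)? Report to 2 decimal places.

9.30

Neyman allocation: nₕ = n·NₕSₕ / Σⱼ NⱼSⱼ.
Σ NⱼSⱼ = 2479·107 + 17976·271 + 6500·272 = 6.904749 × 10^6.
n_{North} = 242·2479·107 / (6.904749 × 10^6) = 9.30.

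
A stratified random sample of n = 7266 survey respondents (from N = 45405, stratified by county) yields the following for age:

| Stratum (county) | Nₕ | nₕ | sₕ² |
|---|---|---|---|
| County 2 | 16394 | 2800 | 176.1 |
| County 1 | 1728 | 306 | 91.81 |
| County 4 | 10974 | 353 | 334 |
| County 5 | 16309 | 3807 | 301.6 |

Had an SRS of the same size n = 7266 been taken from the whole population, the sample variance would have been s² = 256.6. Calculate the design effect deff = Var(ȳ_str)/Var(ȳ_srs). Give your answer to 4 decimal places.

Var(ȳ_str) = Σ Wₕ²(1−fₕ)sₕ²/nₕ with Wₕ = Nₕ/45405:
  County 2: (16394/45405)²·(1−2800/16394)·176.1/2800 = 0.0067987044
  County 1: (1728/45405)²·(1−306/1728)·91.81/306 = 3.5760578 × 10^-4
  County 4: (10974/45405)²·(1−353/10974)·334/353 = 0.05349273
  County 5: (16309/45405)²·(1−3807/16309)·301.6/3807 = 0.007835161
  → Var(ȳ_str) = 0.068484201.
Var(ȳ_srs) = (1 − 7266/45405)·256.6/7266 = 0.029663807.
deff = 0.068484201 / 0.029663807 = 2.3087.

2.3087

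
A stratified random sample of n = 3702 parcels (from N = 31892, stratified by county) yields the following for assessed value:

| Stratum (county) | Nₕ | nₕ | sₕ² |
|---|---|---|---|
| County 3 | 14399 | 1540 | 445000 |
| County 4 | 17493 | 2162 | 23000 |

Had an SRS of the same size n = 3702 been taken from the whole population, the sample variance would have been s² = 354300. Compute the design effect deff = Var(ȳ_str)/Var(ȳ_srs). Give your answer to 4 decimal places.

0.6550

Var(ȳ_str) = Σ Wₕ²(1−fₕ)sₕ²/nₕ with Wₕ = Nₕ/31892:
  County 3: (14399/31892)²·(1−1540/14399)·445000/1540 = 52.603581
  County 4: (17493/31892)²·(1−2162/17493)·23000/2162 = 2.8050681
  → Var(ȳ_str) = 55.408649.
Var(ȳ_srs) = (1 − 3702/31892)·354300/3702 = 84.595655.
deff = 55.408649 / 84.595655 = 0.6550.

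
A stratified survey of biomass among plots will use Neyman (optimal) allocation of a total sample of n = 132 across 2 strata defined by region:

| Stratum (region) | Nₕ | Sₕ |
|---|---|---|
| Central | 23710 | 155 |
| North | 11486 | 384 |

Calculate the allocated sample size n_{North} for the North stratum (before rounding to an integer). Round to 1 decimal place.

72.0

Neyman allocation: nₕ = n·NₕSₕ / Σⱼ NⱼSⱼ.
Σ NⱼSⱼ = 23710·155 + 11486·384 = 8.085674 × 10^6.
n_{North} = 132·11486·384 / (8.085674 × 10^6) = 72.0.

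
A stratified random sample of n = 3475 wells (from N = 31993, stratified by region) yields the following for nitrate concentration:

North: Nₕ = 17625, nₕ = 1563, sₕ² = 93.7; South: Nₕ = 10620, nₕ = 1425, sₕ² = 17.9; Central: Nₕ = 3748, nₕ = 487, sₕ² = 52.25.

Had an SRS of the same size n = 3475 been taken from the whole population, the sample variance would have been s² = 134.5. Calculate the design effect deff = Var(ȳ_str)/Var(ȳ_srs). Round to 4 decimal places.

Var(ȳ_str) = Σ Wₕ²(1−fₕ)sₕ²/nₕ with Wₕ = Nₕ/31993:
  North: (17625/31993)²·(1−1563/17625)·93.7/1563 = 0.016580569
  South: (10620/31993)²·(1−1425/10620)·17.9/1425 = 0.0011984074
  Central: (3748/31993)²·(1−487/3748)·52.25/487 = 0.0012811435
  → Var(ȳ_str) = 0.01906012.
Var(ȳ_srs) = (1 − 3475/31993)·134.5/3475 = 0.034500991.
deff = 0.01906012 / 0.034500991 = 0.5525.

0.5525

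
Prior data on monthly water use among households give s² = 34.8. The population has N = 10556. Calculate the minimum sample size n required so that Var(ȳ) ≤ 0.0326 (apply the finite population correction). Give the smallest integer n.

970

Without fpc, n₀ = s²/D = 34.8/0.0326 = 1067.4847.
With fpc, (1 − n/N)·s²/n ≤ D requires n ≥ n₀/(1 + n₀/N) = 1067.4847/(1 + 1067.4847/10556) = 969.4484.
Rounding up, n = 970.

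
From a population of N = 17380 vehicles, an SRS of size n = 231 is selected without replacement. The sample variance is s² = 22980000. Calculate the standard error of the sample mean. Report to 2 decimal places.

313.30

Under SRS without replacement, Var(ȳ) = (1 − f)·s²/n with f = n/N = 231/17380 = 0.01329114.
Var(ȳ) = (1 − 0.01329114)·22980000/231 = 0.98670886·99480.519 = 98158.31.
SE(ȳ) = √(98158.31) = 313.30.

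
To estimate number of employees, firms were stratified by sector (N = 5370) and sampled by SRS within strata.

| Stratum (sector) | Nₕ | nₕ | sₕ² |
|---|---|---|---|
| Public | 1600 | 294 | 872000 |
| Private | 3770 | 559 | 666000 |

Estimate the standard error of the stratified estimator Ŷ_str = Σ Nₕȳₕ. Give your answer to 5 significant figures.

Var(Ŷ_str) = Σₕ Nₕ²(1 − fₕ)sₕ²/nₕ.
Public: 1600²·(1 − 294/1600)·872000/294 = 6.1977252 × 10^9.
Private: 3770²·(1 − 559/3770)·666000/559 = 1.4422617 × 10^10.
Sum = 2.0620342 × 10^10.
SE = √(2.0620342 × 10^10) = 143600.

143600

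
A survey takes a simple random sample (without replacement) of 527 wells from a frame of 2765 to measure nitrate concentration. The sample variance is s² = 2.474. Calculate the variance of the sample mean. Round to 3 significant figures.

Under SRS without replacement, Var(ȳ) = (1 − f)·s²/n with f = n/N = 527/2765 = 0.19059675.
Var(ȳ) = (1 − 0.19059675)·2.474/527 = 0.80940325·0.0046944972 = 0.0037997413.

0.00380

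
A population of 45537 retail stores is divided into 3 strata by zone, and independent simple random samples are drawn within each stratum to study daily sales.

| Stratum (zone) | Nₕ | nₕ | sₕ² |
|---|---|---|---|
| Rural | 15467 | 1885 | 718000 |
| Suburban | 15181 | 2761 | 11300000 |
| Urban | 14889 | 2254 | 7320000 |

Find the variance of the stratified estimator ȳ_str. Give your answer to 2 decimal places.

705.35

Var(ȳ_str) = Σₕ Wₕ²(1 − fₕ)sₕ²/nₕ with Wₕ = Nₕ/N, N = 45537.
Rural: Wₕ = 0.33965786; term = 0.33965786²·(1 − 0.12187237)·718000/1885 = 38.58816.
Suburban: Wₕ = 0.33337725; term = 0.33337725²·(1 − 0.18187208)·11300000/2761 = 372.139.
Urban: Wₕ = 0.32696489; term = 0.32696489²·(1 − 0.15138693)·7320000/2254 = 294.62467.
Sum = 705.35183.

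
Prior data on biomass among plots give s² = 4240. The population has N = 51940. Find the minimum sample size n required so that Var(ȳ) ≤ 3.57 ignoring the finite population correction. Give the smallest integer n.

Without fpc, n₀ = s²/D = 4240/3.57 = 1187.6751.
Rounding up, n = 1188.

1188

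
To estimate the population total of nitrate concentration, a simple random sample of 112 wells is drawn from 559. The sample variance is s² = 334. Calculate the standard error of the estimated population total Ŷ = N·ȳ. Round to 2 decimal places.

Var(Ŷ) = N²·Var(ȳ) = N²·(1 − n/N)·s²/n.
f = 112/559 = 0.20035778; Var(ȳ) = 0.79964222·334/112 = 2.3846473.
Var(Ŷ) = 559² · 2.3846473 = 745156.97.
SE(Ŷ) = √(745156.97) = 863.22.

863.22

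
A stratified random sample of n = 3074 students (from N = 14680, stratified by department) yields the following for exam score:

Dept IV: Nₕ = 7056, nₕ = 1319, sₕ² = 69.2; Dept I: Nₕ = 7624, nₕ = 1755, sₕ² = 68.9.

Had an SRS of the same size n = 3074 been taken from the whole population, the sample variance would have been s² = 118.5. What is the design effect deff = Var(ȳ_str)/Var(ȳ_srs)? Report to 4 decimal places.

0.5908

Var(ȳ_str) = Σ Wₕ²(1−fₕ)sₕ²/nₕ with Wₕ = Nₕ/14680:
  Dept IV: (7056/14680)²·(1−1319/7056)·69.2/1319 = 0.0098549088
  Dept I: (7624/14680)²·(1−1755/7624)·68.9/1755 = 0.0081514898
  → Var(ȳ_str) = 0.018006399.
Var(ȳ_srs) = (1 − 3074/14680)·118.5/3074 = 0.030476915.
deff = 0.018006399 / 0.030476915 = 0.5908.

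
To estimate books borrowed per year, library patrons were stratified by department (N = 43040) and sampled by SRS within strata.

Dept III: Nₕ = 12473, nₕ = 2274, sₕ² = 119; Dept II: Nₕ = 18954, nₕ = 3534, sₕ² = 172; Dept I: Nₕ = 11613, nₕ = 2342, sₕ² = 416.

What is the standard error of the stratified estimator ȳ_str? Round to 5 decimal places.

0.14696

Var(ȳ_str) = Σₕ Wₕ²(1 − fₕ)sₕ²/nₕ with Wₕ = Nₕ/N, N = 43040.
Dept III: Wₕ = 0.28980019; term = 0.28980019²·(1 − 0.18231380)·119/2274 = 0.003593689.
Dept II: Wₕ = 0.44038104; term = 0.44038104²·(1 − 0.18645141)·172/3534 = 0.0076789639.
Dept I: Wₕ = 0.26981877; term = 0.26981877²·(1 − 0.20167054)·416/2342 = 0.010323642.
Sum = 0.021596295.
SE = √(0.021596295) = 0.14696.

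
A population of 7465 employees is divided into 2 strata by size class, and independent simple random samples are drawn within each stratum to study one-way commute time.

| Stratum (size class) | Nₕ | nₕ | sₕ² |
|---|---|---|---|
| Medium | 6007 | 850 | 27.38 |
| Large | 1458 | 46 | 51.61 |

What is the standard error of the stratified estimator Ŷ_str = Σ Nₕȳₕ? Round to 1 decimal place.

Var(Ŷ_str) = Σₕ Nₕ²(1 − fₕ)sₕ²/nₕ.
Medium: 6007²·(1 − 850/6007)·27.38/850 = 997859.24.
Large: 1458²·(1 − 46/1458)·51.61/46 = 2.3097674 × 10^6.
Sum = 3.3076266 × 10^6.
SE = √(3.3076266 × 10^6) = 1818.7.

1818.7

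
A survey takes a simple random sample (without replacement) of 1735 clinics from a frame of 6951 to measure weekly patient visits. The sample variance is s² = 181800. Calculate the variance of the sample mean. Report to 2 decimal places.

Under SRS without replacement, Var(ȳ) = (1 − f)·s²/n with f = n/N = 1735/6951 = 0.24960437.
Var(ȳ) = (1 − 0.24960437)·181800/1735 = 0.75039563·104.78386 = 78.629352.

78.63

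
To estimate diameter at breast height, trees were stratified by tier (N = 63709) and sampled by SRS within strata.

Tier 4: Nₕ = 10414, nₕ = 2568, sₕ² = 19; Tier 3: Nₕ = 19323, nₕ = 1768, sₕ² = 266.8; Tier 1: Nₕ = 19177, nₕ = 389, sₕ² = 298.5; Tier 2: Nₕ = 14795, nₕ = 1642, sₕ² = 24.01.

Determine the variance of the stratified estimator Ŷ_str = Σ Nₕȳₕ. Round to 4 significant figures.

3.311 × 10^8

Var(Ŷ_str) = Σₕ Nₕ²(1 − fₕ)sₕ²/nₕ.
Tier 4: 10414²·(1 − 2568/10414)·19/2568 = 604539.19.
Tier 3: 19323²·(1 − 1768/19323)·266.8/1768 = 5.1189272 × 10^7.
Tier 1: 19177²·(1 − 389/19177)·298.5/389 = 2.7647506 × 10^8.
Tier 2: 14795²·(1 − 1642/14795)·24.01/1642 = 2.8455014 × 10^6.
Sum = 3.3111437 × 10^8.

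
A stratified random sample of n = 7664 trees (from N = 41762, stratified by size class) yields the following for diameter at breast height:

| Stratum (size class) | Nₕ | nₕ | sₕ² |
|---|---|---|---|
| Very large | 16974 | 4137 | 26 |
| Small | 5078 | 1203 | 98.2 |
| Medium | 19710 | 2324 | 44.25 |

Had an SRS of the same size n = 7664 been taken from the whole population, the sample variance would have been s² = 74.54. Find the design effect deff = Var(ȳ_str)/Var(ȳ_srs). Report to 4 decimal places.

0.6860

Var(ȳ_str) = Σ Wₕ²(1−fₕ)sₕ²/nₕ with Wₕ = Nₕ/41762:
  Very large: (16974/41762)²·(1−4137/16974)·26/4137 = 7.851868 × 10^-4
  Small: (5078/41762)²·(1−1203/5078)·98.2/1203 = 9.2097467 × 10^-4
  Medium: (19710/41762)²·(1−2324/19710)·44.25/2324 = 0.0037411134
  → Var(ȳ_str) = 0.0054472749.
Var(ȳ_srs) = (1 − 7664/41762)·74.54/7664 = 0.0079411154.
deff = 0.0054472749 / 0.0079411154 = 0.6860.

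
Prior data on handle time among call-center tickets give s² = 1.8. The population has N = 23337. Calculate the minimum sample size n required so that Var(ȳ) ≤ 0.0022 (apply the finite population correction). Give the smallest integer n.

Without fpc, n₀ = s²/D = 1.8/0.0022 = 818.1818.
With fpc, (1 − n/N)·s²/n ≤ D requires n ≥ n₀/(1 + n₀/N) = 818.1818/(1 + 818.1818/23337) = 790.4684.
Rounding up, n = 791.

791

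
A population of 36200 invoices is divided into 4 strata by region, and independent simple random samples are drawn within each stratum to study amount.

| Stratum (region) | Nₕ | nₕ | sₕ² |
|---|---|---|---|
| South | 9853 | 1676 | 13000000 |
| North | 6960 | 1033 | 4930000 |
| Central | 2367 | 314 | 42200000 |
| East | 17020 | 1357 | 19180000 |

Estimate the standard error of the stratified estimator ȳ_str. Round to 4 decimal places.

Var(ȳ_str) = Σₕ Wₕ²(1 − fₕ)sₕ²/nₕ with Wₕ = Nₕ/N, N = 36200.
South: Wₕ = 0.27218232; term = 0.27218232²·(1 − 0.17010048)·13000000/1676 = 476.88611.
North: Wₕ = 0.19226519; term = 0.19226519²·(1 − 0.14841954)·4930000/1033 = 150.23587.
Central: Wₕ = 0.06538674; term = 0.06538674²·(1 − 0.13265737)·42200000/314 = 498.37112.
East: Wₕ = 0.47016575; term = 0.47016575²·(1 − 0.07972973)·19180000/1357 = 2875.3196.
Sum = 4000.8127.
SE = √(4000.8127) = 63.2520.

63.2520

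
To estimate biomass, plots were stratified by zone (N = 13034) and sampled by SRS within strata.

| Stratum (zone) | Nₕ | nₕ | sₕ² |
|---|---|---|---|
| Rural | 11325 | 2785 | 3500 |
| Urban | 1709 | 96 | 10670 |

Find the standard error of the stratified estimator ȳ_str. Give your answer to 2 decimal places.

1.59

Var(ȳ_str) = Σₕ Wₕ²(1 − fₕ)sₕ²/nₕ with Wₕ = Nₕ/N, N = 13034.
Rural: Wₕ = 0.86888139; term = 0.86888139²·(1 − 0.24591611)·3500/2785 = 0.71545693.
Urban: Wₕ = 0.13111861; term = 0.13111861²·(1 − 0.05617320)·10670/96 = 1.8034918.
Sum = 2.5189487.
SE = √(2.5189487) = 1.59.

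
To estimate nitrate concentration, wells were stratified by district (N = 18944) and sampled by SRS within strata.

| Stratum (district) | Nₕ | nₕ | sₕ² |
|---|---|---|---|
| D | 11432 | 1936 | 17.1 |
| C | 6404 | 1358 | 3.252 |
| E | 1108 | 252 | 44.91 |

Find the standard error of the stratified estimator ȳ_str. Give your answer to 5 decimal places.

Var(ȳ_str) = Σₕ Wₕ²(1 − fₕ)sₕ²/nₕ with Wₕ = Nₕ/N, N = 18944.
D: Wₕ = 0.60346284; term = 0.60346284²·(1 − 0.16934920)·17.1/1936 = 0.0026718391.
C: Wₕ = 0.33804899; term = 0.33804899²·(1 − 0.21205497)·3.252/1358 = 2.156284 × 10^-4.
E: Wₕ = 0.05848818; term = 0.05848818²·(1 − 0.22743682)·44.91/252 = 4.7099107 × 10^-4.
Sum = 0.0033584586.
SE = √(0.0033584586) = 0.05795.

0.05795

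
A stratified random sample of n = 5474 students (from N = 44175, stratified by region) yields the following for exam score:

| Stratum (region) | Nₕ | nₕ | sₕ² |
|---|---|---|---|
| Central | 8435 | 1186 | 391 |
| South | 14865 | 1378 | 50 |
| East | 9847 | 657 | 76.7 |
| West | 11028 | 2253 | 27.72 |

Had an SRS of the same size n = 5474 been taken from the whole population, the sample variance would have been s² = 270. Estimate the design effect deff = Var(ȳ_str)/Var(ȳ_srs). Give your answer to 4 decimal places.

0.4647

Var(ȳ_str) = Σ Wₕ²(1−fₕ)sₕ²/nₕ with Wₕ = Nₕ/44175:
  Central: (8435/44175)²·(1−1186/8435)·391/1186 = 0.010330043
  South: (14865/44175)²·(1−1378/14865)·50/1378 = 0.00372776
  East: (9847/44175)²·(1−657/9847)·76.7/657 = 0.0054137267
  West: (11028/44175)²·(1−2253/11028)·27.72/2253 = 6.1013059 × 10^-4
  → Var(ȳ_str) = 0.02008166.
Var(ȳ_srs) = (1 − 5474/44175)·270/5474 = 0.043212023.
deff = 0.02008166 / 0.043212023 = 0.4647.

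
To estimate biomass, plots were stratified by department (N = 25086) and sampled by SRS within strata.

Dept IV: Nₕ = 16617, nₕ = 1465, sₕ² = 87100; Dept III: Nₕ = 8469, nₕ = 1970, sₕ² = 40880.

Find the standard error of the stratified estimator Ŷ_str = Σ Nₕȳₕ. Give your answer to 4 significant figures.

126900

Var(Ŷ_str) = Σₕ Nₕ²(1 − fₕ)sₕ²/nₕ.
Dept IV: 16617²·(1 − 1465/16617)·87100/1465 = 1.4969356 × 10^10.
Dept III: 8469²·(1 − 1970/8469)·40880/1970 = 1.1421505 × 10^9.
Sum = 1.6111507 × 10^10.
SE = √(1.6111507 × 10^10) = 126900.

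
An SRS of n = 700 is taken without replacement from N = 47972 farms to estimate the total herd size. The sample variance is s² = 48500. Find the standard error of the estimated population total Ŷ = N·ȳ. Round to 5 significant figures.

Var(Ŷ) = N²·Var(ȳ) = N²·(1 − n/N)·s²/n.
f = 700/47972 = 0.01459185; Var(ȳ) = 0.98540815·48500/700 = 68.274708.
Var(Ŷ) = 47972² · 68.274708 = 1.5712146 × 10^11.
SE(Ŷ) = √(1.5712146 × 10^11) = 396390.

396390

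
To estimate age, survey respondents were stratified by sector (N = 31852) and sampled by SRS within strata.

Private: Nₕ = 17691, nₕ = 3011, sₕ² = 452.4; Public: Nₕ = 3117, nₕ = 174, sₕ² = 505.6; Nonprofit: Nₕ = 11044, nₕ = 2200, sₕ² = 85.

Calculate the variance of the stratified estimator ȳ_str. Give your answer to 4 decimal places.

0.0685

Var(ȳ_str) = Σₕ Wₕ²(1 − fₕ)sₕ²/nₕ with Wₕ = Nₕ/N, N = 31852.
Private: Wₕ = 0.55541253; term = 0.55541253²·(1 − 0.17019954)·452.4/3011 = 0.038460672.
Public: Wₕ = 0.09785885; term = 0.09785885²·(1 − 0.05582291)·505.6/174 = 0.026273109.
Nonprofit: Wₕ = 0.34672862; term = 0.34672862²·(1 − 0.19920319)·85/2200 = 0.0037196148.
Sum = 0.068453396.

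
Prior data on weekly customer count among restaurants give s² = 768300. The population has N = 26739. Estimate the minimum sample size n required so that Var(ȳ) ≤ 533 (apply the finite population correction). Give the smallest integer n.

Without fpc, n₀ = s²/D = 768300/533 = 1441.4634.
With fpc, (1 − n/N)·s²/n ≤ D requires n ≥ n₀/(1 + n₀/N) = 1441.4634/(1 + 1441.4634/26739) = 1367.7309.
Rounding up, n = 1368.

1368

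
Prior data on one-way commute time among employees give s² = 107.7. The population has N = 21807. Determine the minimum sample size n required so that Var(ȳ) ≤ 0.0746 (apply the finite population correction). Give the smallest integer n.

1355

Without fpc, n₀ = s²/D = 107.7/0.0746 = 1443.6997.
With fpc, (1 − n/N)·s²/n ≤ D requires n ≥ n₀/(1 + n₀/N) = 1443.6997/(1 + 1443.6997/21807) = 1354.0564.
Rounding up, n = 1355.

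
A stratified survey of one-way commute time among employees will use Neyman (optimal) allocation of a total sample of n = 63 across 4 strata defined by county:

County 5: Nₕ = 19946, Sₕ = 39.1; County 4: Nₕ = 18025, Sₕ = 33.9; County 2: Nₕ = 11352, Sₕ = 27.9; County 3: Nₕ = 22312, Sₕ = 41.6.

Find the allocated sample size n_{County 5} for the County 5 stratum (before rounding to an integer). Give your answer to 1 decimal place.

18.6

Neyman allocation: nₕ = n·NₕSₕ / Σⱼ NⱼSⱼ.
Σ NⱼSⱼ = 19946·39.1 + 18025·33.9 + 11352·27.9 + 22312·41.6 = 2.6358361 × 10^6.
n_{County 5} = 63·19946·39.1 / (2.6358361 × 10^6) = 18.6.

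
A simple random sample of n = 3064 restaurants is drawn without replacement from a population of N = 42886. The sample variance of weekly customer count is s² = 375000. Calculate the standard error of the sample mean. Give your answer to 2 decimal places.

10.66

Under SRS without replacement, Var(ȳ) = (1 − f)·s²/n with f = n/N = 3064/42886 = 0.07144523.
Var(ȳ) = (1 − 0.07144523)·375000/3064 = 0.92855477·122.38903 = 113.64492.
SE(ȳ) = √(113.64492) = 10.66.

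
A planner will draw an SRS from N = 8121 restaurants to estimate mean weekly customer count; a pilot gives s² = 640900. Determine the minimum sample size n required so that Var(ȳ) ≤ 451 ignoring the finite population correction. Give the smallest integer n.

1422

Without fpc, n₀ = s²/D = 640900/451 = 1421.0643.
Rounding up, n = 1422.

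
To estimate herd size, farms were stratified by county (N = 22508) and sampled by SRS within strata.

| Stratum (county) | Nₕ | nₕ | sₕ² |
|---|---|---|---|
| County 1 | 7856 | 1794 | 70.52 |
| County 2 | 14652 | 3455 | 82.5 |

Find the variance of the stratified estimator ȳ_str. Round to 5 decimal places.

0.01143

Var(ȳ_str) = Σₕ Wₕ²(1 − fₕ)sₕ²/nₕ with Wₕ = Nₕ/N, N = 22508.
County 1: Wₕ = 0.34903146; term = 0.34903146²·(1 − 0.22836049)·70.52/1794 = 0.0036951618.
County 2: Wₕ = 0.65096854; term = 0.65096854²·(1 − 0.23580399)·82.5/3455 = 0.0077326913.
Sum = 0.011427853.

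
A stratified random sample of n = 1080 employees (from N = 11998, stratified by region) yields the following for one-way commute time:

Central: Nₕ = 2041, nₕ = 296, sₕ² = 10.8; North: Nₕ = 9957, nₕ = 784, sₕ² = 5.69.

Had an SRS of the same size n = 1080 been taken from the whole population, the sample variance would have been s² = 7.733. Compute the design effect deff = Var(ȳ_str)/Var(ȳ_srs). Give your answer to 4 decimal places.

0.8453

Var(ȳ_str) = Σ Wₕ²(1−fₕ)sₕ²/nₕ with Wₕ = Nₕ/11998:
  Central: (2041/11998)²·(1−296/2041)·10.8/296 = 9.0271938 × 10^-4
  North: (9957/11998)²·(1−784/9957)·5.69/784 = 0.0046048808
  → Var(ȳ_str) = 0.0055076002.
Var(ȳ_srs) = (1 − 1080/11998)·7.733/1080 = 0.0065156611.
deff = 0.0055076002 / 0.0065156611 = 0.8453.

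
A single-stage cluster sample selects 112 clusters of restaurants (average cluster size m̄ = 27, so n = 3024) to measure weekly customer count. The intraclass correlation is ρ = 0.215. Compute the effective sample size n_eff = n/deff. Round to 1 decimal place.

458.9

deff = 1 + (27 − 1)·0.215 = 1 + 5.59 = 6.59.
n_eff = 3024 / 6.59 = 458.9.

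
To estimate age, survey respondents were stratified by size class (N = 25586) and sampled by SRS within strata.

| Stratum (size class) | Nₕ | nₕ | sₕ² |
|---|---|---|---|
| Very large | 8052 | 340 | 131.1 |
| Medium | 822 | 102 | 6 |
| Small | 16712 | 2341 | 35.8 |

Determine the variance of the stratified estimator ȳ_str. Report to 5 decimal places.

Var(ȳ_str) = Σₕ Wₕ²(1 − fₕ)sₕ²/nₕ with Wₕ = Nₕ/N, N = 25586.
Very large: Wₕ = 0.31470335; term = 0.31470335²·(1 − 0.04222553)·131.1/340 = 0.036575458.
Medium: Wₕ = 0.03212694; term = 0.03212694²·(1 − 0.12408759)·6/102 = 5.3180278 × 10^-5.
Small: Wₕ = 0.65316970; term = 0.65316970²·(1 − 0.14007899)·35.8/2341 = 0.0056103795.
Sum = 0.042239018.

0.04224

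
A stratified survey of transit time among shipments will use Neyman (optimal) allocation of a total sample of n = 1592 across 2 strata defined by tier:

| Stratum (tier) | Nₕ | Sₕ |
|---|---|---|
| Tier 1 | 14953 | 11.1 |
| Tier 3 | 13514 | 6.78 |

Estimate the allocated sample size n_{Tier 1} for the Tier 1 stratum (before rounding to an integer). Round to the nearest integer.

Neyman allocation: nₕ = n·NₕSₕ / Σⱼ NⱼSⱼ.
Σ NⱼSⱼ = 14953·11.1 + 13514·6.78 = 257603.22.
n_{Tier 1} = 1592·14953·11.1 / 257603.22 = 1026.

1026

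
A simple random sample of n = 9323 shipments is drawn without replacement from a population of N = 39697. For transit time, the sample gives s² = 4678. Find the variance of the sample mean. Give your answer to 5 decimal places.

Under SRS without replacement, Var(ȳ) = (1 − f)·s²/n with f = n/N = 9323/39697 = 0.23485402.
Var(ȳ) = (1 − 0.23485402)·4678/9323 = 0.76514598·0.50176982 = 0.38392716.

0.38393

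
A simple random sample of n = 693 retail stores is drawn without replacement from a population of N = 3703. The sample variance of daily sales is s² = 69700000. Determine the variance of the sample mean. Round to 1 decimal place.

Under SRS without replacement, Var(ȳ) = (1 − f)·s²/n with f = n/N = 693/3703 = 0.18714556.
Var(ȳ) = (1 − 0.18714556)·69700000/693 = 0.81285444·100577.2 = 81754.624.

81754.6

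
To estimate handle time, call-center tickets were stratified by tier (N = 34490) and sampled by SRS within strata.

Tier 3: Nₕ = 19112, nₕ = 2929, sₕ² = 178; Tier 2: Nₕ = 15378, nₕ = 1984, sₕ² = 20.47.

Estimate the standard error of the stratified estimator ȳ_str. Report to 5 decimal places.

Var(ȳ_str) = Σₕ Wₕ²(1 − fₕ)sₕ²/nₕ with Wₕ = Nₕ/N, N = 34490.
Tier 3: Wₕ = 0.55413163; term = 0.55413163²·(1 − 0.15325450)·178/2929 = 0.015800812.
Tier 2: Wₕ = 0.44586837; term = 0.44586837²·(1 − 0.12901548)·20.47/1984 = 0.0017864873.
Sum = 0.017587299.
SE = √(0.017587299) = 0.13262.

0.13262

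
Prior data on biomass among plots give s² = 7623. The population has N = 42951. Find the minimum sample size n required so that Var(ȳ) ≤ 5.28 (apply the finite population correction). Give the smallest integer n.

1397

Without fpc, n₀ = s²/D = 7623/5.28 = 1443.7500.
With fpc, (1 − n/N)·s²/n ≤ D requires n ≥ n₀/(1 + n₀/N) = 1443.7500/(1 + 1443.7500/42951) = 1396.7982.
Rounding up, n = 1397.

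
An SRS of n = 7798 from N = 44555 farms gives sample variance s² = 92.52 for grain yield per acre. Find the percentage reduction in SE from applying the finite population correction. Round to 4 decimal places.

9.1716

f = n/N = 7798/44555 = 0.17501964.
SE_no-fpc = √(s²/n) = 0.10892466; SE_fpc = √((1−f)s²/n) = 0.098934554.
Ratio = √(1−f) = 0.90828430. Reduction = 100·(1 − 0.90828430) = 9.1716%.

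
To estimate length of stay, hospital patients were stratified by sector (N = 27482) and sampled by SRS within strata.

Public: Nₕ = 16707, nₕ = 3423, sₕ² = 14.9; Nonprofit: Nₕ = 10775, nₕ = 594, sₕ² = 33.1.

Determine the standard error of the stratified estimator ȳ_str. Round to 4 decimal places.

Var(ȳ_str) = Σₕ Wₕ²(1 − fₕ)sₕ²/nₕ with Wₕ = Nₕ/N, N = 27482.
Public: Wₕ = 0.60792519; term = 0.60792519²·(1 − 0.20488418)·14.9/3423 = 0.0012791163.
Nonprofit: Wₕ = 0.39207481; term = 0.39207481²·(1 − 0.05512761)·33.1/594 = 0.0080938023.
Sum = 0.0093729186.
SE = √(0.0093729186) = 0.0968.

0.0968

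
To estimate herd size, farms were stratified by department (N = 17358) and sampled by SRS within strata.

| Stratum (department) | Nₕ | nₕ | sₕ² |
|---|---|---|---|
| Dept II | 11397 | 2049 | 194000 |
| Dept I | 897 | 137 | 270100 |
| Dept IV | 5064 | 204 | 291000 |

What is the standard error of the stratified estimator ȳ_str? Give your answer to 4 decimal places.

12.4281

Var(ȳ_str) = Σₕ Wₕ²(1 − fₕ)sₕ²/nₕ with Wₕ = Nₕ/N, N = 17358.
Dept II: Wₕ = 0.65658486; term = 0.65658486²·(1 − 0.17978415)·194000/2049 = 33.478782.
Dept I: Wₕ = 0.05167646; term = 0.05167646²·(1 − 0.15273133)·270100/137 = 4.4607788.
Dept IV: Wₕ = 0.29173868; term = 0.29173868²·(1 − 0.04028436)·291000/204 = 116.51811.
Sum = 154.45767.
SE = √(154.45767) = 12.4281.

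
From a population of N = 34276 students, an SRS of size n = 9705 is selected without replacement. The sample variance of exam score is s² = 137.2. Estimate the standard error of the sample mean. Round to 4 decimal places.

Under SRS without replacement, Var(ȳ) = (1 − f)·s²/n with f = n/N = 9705/34276 = 0.28314272.
Var(ȳ) = (1 − 0.28314272)·137.2/9705 = 0.71685728·0.014137043 = 0.010134242.
SE(ȳ) = √(0.010134242) = 0.1007.

0.1007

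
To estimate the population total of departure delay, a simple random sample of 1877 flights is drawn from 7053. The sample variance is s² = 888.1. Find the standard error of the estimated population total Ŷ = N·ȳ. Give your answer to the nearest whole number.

4156

Var(Ŷ) = N²·Var(ȳ) = N²·(1 − n/N)·s²/n.
f = 1877/7053 = 0.26612789; Var(ȳ) = 0.73387211·888.1/1877 = 0.34723059.
Var(Ŷ) = 7053² · 0.34723059 = 1.7272919 × 10^7.
SE(Ŷ) = √(1.7272919 × 10^7) = 4156.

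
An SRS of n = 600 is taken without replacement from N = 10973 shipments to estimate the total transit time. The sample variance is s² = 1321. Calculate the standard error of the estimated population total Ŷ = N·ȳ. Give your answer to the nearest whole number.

15830

Var(Ŷ) = N²·Var(ȳ) = N²·(1 − n/N)·s²/n.
f = 600/10973 = 0.05467967; Var(ȳ) = 0.94532033·1321/600 = 2.0812803.
Var(Ŷ) = 10973² · 2.0812803 = 2.5060015 × 10^8.
SE(Ŷ) = √(2.5060015 × 10^8) = 15830.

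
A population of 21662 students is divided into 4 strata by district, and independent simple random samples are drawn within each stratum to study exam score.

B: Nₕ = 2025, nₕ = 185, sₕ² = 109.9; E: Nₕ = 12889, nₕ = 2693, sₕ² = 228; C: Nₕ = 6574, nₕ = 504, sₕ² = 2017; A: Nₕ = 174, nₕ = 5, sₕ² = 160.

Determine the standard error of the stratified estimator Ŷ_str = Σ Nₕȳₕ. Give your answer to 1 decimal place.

Var(Ŷ_str) = Σₕ Nₕ²(1 − fₕ)sₕ²/nₕ.
B: 2025²·(1 − 185/2025)·109.9/185 = 2.2134454 × 10^6.
E: 12889²·(1 − 2693/12889)·228/2693 = 1.1126217 × 10^7.
C: 6574²·(1 − 504/6574)·2017/504 = 1.5969589 × 10^8.
A: 174²·(1 − 5/174)·160/5 = 940992.
Sum = 1.7397654 × 10^8.
SE = √(1.7397654 × 10^8) = 13190.0.

13190.0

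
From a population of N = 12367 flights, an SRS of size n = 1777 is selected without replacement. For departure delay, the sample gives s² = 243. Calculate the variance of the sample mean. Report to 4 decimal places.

0.1171

Under SRS without replacement, Var(ȳ) = (1 − f)·s²/n with f = n/N = 1777/12367 = 0.14368885.
Var(ȳ) = (1 − 0.14368885)·243/1777 = 0.85631115·0.13674733 = 0.11709826.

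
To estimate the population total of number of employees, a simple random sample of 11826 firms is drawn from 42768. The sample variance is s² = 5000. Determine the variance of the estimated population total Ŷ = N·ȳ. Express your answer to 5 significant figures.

Var(Ŷ) = N²·Var(ȳ) = N²·(1 − n/N)·s²/n.
f = 11826/42768 = 0.27651515; Var(ȳ) = 0.72348485·5000/11826 = 0.30588739.
Var(Ŷ) = 42768² · 0.30588739 = 5.5949918 × 10^8.

5.5950 × 10^8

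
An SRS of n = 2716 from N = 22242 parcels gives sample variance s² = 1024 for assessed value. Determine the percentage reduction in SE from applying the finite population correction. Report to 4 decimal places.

f = n/N = 2716/22242 = 0.12211132.
SE_no-fpc = √(s²/n) = 0.61402365; SE_fpc = √((1−f)s²/n) = 0.57531384.
Ratio = √(1−f) = 0.93695714. Reduction = 100·(1 − 0.93695714) = 6.3043%.

6.3043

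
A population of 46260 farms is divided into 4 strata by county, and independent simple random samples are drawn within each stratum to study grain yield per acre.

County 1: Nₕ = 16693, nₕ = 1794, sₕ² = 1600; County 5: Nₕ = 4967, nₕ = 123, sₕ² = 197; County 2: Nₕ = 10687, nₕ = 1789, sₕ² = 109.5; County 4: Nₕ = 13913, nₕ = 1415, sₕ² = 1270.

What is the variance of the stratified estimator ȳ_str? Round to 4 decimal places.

Var(ȳ_str) = Σₕ Wₕ²(1 − fₕ)sₕ²/nₕ with Wₕ = Nₕ/N, N = 46260.
County 1: Wₕ = 0.36085171; term = 0.36085171²·(1 − 0.10747020)·1600/1794 = 0.10365203.
County 5: Wₕ = 0.10737138; term = 0.10737138²·(1 − 0.02476344)·197/123 = 0.018007281.
County 2: Wₕ = 0.23102032; term = 0.23102032²·(1 − 0.16739964)·109.5/1789 = 0.0027198236.
County 4: Wₕ = 0.30075659; term = 0.30075659²·(1 − 0.10170344)·1270/1415 = 0.072928508.
Sum = 0.19730764.

0.1973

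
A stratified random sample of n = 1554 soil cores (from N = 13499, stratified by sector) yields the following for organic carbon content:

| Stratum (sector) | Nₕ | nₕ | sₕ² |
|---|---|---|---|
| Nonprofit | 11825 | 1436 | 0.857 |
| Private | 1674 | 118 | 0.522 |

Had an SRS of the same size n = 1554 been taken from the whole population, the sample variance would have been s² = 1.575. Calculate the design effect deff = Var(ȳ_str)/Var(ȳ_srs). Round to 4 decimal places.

Var(ȳ_str) = Σ Wₕ²(1−fₕ)sₕ²/nₕ with Wₕ = Nₕ/13499:
  Nonprofit: (11825/13499)²·(1−1436/11825)·0.857/1436 = 4.0234451 × 10^-4
  Private: (1674/13499)²·(1−118/1674)·0.522/118 = 6.3233955 × 10^-5
  → Var(ȳ_str) = 4.6557847 × 10^-4.
Var(ȳ_srs) = (1 − 1554/13499)·1.575/1554 = 8.968382 × 10^-4.
deff = (4.6557847 × 10^-4) / (8.968382 × 10^-4) = 0.5191.

0.5191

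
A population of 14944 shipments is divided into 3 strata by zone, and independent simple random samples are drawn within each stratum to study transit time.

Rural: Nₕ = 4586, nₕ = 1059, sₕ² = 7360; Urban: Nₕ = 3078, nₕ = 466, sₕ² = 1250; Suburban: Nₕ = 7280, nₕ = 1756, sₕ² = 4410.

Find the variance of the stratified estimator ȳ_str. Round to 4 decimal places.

Var(ȳ_str) = Σₕ Wₕ²(1 − fₕ)sₕ²/nₕ with Wₕ = Nₕ/N, N = 14944.
Rural: Wₕ = 0.30687901; term = 0.30687901²·(1 − 0.23092019)·7360/1059 = 0.50337037.
Urban: Wₕ = 0.20596895; term = 0.20596895²·(1 − 0.15139701)·1250/466 = 0.096567762.
Suburban: Wₕ = 0.48715203; term = 0.48715203²·(1 − 0.24120879)·4410/1756 = 0.45223629.
Sum = 1.0521744.

1.0522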